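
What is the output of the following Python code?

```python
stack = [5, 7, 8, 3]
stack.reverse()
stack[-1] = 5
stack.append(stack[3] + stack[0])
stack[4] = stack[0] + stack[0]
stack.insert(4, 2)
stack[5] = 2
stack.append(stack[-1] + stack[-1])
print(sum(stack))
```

31

reverse → [3, 8, 7, 5]
stack[-1] = 5 → [3, 8, 7, 5]
append stack[3]+stack[0] = 5+3 = 8 → [3, 8, 7, 5, 8]
stack[4] = stack[0]+stack[0] = 3+3 = 6 → [3, 8, 7, 5, 6]
insert 2 at 4 → [3, 8, 7, 5, 2, 6]
stack[5] = 2 → [3, 8, 7, 5, 2, 2]
append stack[-1]+stack[-1] = 2+2 = 4 → [3, 8, 7, 5, 2, 2, 4]
sum = 31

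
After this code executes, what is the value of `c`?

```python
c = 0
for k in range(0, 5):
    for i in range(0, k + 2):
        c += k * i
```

105

k=0,i=0: c = 0+0 = 0
k=0,i=1: c = 0+0 = 0
k=1,i=0: c = 0+0 = 0
k=1,i=1: c = 0+1 = 1
k=1,i=2: c = 1+2 = 3
k=2,i=0: c = 3+0 = 3
k=2,i=1: c = 3+2 = 5
k=2,i=2: c = 5+4 = 9
k=2,i=3: c = 9+6 = 15
k=3,i=0: c = 15+0 = 15
k=3,i=1: c = 15+3 = 18
k=3,i=2: c = 18+6 = 24
k=3,i=3: c = 24+9 = 33
k=3,i=4: c = 33+12 = 45
k=4,i=0: c = 45+0 = 45
k=4,i=1: c = 45+4 = 49
k=4,i=2: c = 49+8 = 57
k=4,i=3: c = 57+12 = 69
k=4,i=4: c = 69+16 = 85
k=4,i=5: c = 85+20 = 105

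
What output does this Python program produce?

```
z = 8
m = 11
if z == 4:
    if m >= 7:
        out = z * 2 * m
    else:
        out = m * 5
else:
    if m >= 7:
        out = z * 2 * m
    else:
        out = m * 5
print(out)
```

176

z=8, m=11
z == 4 is False; m >= 7 is True
→ out = z * 2 * m = 176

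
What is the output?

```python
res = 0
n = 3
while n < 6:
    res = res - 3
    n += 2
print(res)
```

-6

n=3: res = 0-3 = -3
n=5: res = (-3)-3 = -6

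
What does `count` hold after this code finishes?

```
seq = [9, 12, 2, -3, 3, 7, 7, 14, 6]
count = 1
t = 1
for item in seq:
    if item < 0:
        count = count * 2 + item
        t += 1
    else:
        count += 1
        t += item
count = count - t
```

-52

item=9: not <0, count = 1+1 = 2; t=10
item=12: not <0, count = 2+1 = 3; t=22
item=2: not <0, count = 3+1 = 4; t=24
item=-3: <0, count = 4*2+(-3) = 5; t=25
item=3: not <0, count = 5+1 = 6; t=28
item=7: not <0, count = 6+1 = 7; t=35
item=7: not <0, count = 7+1 = 8; t=42
item=14: not <0, count = 8+1 = 9; t=56
item=6: not <0, count = 9+1 = 10; t=62
count-t = 10-62 = -52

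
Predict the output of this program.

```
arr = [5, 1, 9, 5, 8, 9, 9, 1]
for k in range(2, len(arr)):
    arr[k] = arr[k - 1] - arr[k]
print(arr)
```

k=2: arr[2] = 1-9 = -8 → [5, 1, -8, 5, 8, 9, 9, 1]
k=3: arr[3] = (-8)-5 = -13 → [5, 1, -8, -13, 8, 9, 9, 1]
k=4: arr[4] = (-13)-8 = -21 → [5, 1, -8, -13, -21, 9, 9, 1]
k=5: arr[5] = (-21)-9 = -30 → [5, 1, -8, -13, -21, -30, 9, 1]
k=6: arr[6] = (-30)-9 = -39 → [5, 1, -8, -13, -21, -30, -39, 1]
k=7: arr[7] = (-39)-1 = -40 → [5, 1, -8, -13, -21, -30, -39, -40]

[5, 1, -8, -13, -21, -30, -39, -40]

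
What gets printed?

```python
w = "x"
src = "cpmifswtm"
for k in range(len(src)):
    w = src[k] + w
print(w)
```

k=0: prepend 'c' → 'cx'
k=1: prepend 'p' → 'pcx'
k=2: prepend 'm' → 'mpcx'
k=3: prepend 'i' → 'impcx'
k=4: prepend 'f' → 'fimpcx'
k=5: prepend 's' → 'sfimpcx'
k=6: prepend 'w' → 'wsfimpcx'
k=7: prepend 't' → 'twsfimpcx'
k=8: prepend 'm' → 'mtwsfimpcx'

mtwsfimpcx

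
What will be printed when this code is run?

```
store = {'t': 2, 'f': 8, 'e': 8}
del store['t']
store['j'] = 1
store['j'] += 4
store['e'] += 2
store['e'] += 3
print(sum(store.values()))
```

26

del 't' → {'f': 8, 'e': 8}
store['j'] = 1 → {'f': 8, 'e': 8, 'j': 1}
store['j'] = 1+4 = 5 → {'f': 8, 'e': 8, 'j': 5}
store['e'] = 8+2 = 10 → {'f': 8, 'e': 10, 'j': 5}
store['e'] = 10+3 = 13 → {'f': 8, 'e': 13, 'j': 5}
sum of values = 26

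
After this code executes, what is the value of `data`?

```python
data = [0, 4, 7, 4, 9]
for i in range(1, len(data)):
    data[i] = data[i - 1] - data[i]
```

i=1: data[1] = 0-4 = -4 → [0, -4, 7, 4, 9]
i=2: data[2] = (-4)-7 = -11 → [0, -4, -11, 4, 9]
i=3: data[3] = (-11)-4 = -15 → [0, -4, -11, -15, 9]
i=4: data[4] = (-15)-9 = -24 → [0, -4, -11, -15, -24]

[0, -4, -11, -15, -24]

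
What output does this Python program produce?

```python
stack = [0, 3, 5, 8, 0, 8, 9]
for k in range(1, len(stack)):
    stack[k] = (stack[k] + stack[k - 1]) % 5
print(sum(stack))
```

15

k=1: stack[1] = (3+0)%5 = 3 → [0, 3, 5, 8, 0, 8, 9]
k=2: stack[2] = (5+3)%5 = 3 → [0, 3, 3, 8, 0, 8, 9]
k=3: stack[3] = (8+3)%5 = 1 → [0, 3, 3, 1, 0, 8, 9]
k=4: stack[4] = (0+1)%5 = 1 → [0, 3, 3, 1, 1, 8, 9]
k=5: stack[5] = (8+1)%5 = 4 → [0, 3, 3, 1, 1, 4, 9]
k=6: stack[6] = (9+4)%5 = 3 → [0, 3, 3, 1, 1, 4, 3]
sum = 15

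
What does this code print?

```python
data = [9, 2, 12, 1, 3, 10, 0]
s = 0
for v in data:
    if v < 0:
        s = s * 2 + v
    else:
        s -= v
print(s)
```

v=9: not <0, s = 0-9 = -9
v=2: not <0, s = (-9)-2 = -11
v=12: not <0, s = (-11)-12 = -23
v=1: not <0, s = (-23)-1 = -24
v=3: not <0, s = (-24)-3 = -27
v=10: not <0, s = (-27)-10 = -37
v=0: not <0, s = (-37)-0 = -37

-37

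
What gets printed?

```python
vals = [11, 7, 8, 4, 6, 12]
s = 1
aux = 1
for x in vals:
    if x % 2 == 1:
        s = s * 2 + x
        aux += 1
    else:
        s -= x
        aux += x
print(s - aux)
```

-30

x=11: odd, s = 1*2+11 = 13; aux=2
x=7: odd, s = 13*2+7 = 33; aux=3
x=8: not odd, s = 33-8 = 25; aux=11
x=4: not odd, s = 25-4 = 21; aux=15
x=6: not odd, s = 21-6 = 15; aux=21
x=12: not odd, s = 15-12 = 3; aux=33
s-aux = 3-33 = -30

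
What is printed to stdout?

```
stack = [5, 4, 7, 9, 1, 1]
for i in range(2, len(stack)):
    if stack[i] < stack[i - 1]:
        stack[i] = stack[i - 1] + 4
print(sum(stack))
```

55

i=2: 7>=4, unchanged → [5, 4, 7, 9, 1, 1]
i=3: 9>=7, unchanged → [5, 4, 7, 9, 1, 1]
i=4: 1<9, stack[4] = 9+4 = 13 → [5, 4, 7, 9, 13, 1]
i=5: 1<13, stack[5] = 13+4 = 17 → [5, 4, 7, 9, 13, 17]
sum = 55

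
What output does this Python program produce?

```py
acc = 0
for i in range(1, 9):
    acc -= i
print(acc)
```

i=1: acc = 0-1 = -1
i=2: acc = (-1)-2 = -3
i=3: acc = (-3)-3 = -6
i=4: acc = (-6)-4 = -10
i=5: acc = (-10)-5 = -15
i=6: acc = (-15)-6 = -21
i=7: acc = (-21)-7 = -28
i=8: acc = (-28)-8 = -36

-36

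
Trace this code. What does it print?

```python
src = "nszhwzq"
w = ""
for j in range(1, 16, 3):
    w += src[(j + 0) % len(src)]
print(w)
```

swnhq

j=1: add src[1]='s' → 's'
j=4: add src[4]='w' → 'sw'
j=7: add src[0]='n' → 'swn'
j=10: add src[3]='h' → 'swnh'
j=13: add src[6]='q' → 'swnhq'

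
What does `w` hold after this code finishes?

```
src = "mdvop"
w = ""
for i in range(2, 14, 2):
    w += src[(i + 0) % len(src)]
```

i=2: add src[2]='v' → 'v'
i=4: add src[4]='p' → 'vp'
i=6: add src[1]='d' → 'vpd'
i=8: add src[3]='o' → 'vpdo'
i=10: add src[0]='m' → 'vpdom'
i=12: add src[2]='v' → 'vpdomv'

'vpdomv'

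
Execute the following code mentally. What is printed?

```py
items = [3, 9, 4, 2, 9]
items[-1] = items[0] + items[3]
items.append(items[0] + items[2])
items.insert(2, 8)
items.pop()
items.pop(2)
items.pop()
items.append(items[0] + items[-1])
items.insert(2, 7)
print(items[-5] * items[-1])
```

items[-1] = items[0]+items[3] = 3+2 = 5 → [3, 9, 4, 2, 5]
append items[0]+items[2] = 3+4 = 7 → [3, 9, 4, 2, 5, 7]
insert 8 at 2 → [3, 9, 8, 4, 2, 5, 7]
pop() removes 7 → [3, 9, 8, 4, 2, 5]
pop(2) removes 8 → [3, 9, 4, 2, 5]
pop() removes 5 → [3, 9, 4, 2]
append items[0]+items[-1] = 3+2 = 5 → [3, 9, 4, 2, 5]
insert 7 at 2 → [3, 9, 7, 4, 2, 5]
items[-5]*items[-1] = 9*5 = 45

45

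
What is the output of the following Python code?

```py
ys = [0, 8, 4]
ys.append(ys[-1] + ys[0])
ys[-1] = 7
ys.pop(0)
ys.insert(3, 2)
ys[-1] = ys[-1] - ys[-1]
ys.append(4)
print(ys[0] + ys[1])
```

append ys[-1]+ys[0] = 4+0 = 4 → [0, 8, 4, 4]
ys[-1] = 7 → [0, 8, 4, 7]
pop(0) removes 0 → [8, 4, 7]
insert 2 at 3 → [8, 4, 7, 2]
ys[-1] = ys[-1]-ys[-1] = 2-2 = 0 → [8, 4, 7, 0]
append 4 → [8, 4, 7, 0, 4]
ys[0]+ys[1] = 8+4 = 12

12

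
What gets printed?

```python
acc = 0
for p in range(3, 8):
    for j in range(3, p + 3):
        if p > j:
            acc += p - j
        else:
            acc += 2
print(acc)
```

p=3,j=3: not 3>3, acc = 0+2 = 2
p=3,j=4: not 3>4, acc = 2+2 = 4
p=3,j=5: not 3>5, acc = 4+2 = 6
p=4,j=3: 4>3, acc = 6+1 = 7
p=4,j=4: not 4>4, acc = 7+2 = 9
p=4,j=5: not 4>5, acc = 9+2 = 11
p=4,j=6: not 4>6, acc = 11+2 = 13
p=5,j=3: 5>3, acc = 13+2 = 15
p=5,j=4: 5>4, acc = 15+1 = 16
p=5,j=5: not 5>5, acc = 16+2 = 18
p=5,j=6: not 5>6, acc = 18+2 = 20
p=5,j=7: not 5>7, acc = 20+2 = 22
p=6,j=3: 6>3, acc = 22+3 = 25
p=6,j=4: 6>4, acc = 25+2 = 27
p=6,j=5: 6>5, acc = 27+1 = 28
p=6,j=6: not 6>6, acc = 28+2 = 30
p=6,j=7: not 6>7, acc = 30+2 = 32
p=6,j=8: not 6>8, acc = 32+2 = 34
p=7,j=3: 7>3, acc = 34+4 = 38
p=7,j=4: 7>4, acc = 38+3 = 41
p=7,j=5: 7>5, acc = 41+2 = 43
p=7,j=6: 7>6, acc = 43+1 = 44
p=7,j=7: not 7>7, acc = 44+2 = 46
p=7,j=8: not 7>8, acc = 46+2 = 48
p=7,j=9: not 7>9, acc = 48+2 = 50

50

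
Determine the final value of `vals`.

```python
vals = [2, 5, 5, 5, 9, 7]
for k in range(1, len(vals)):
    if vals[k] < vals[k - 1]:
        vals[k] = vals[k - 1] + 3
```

k=1: 5>=2, unchanged → [2, 5, 5, 5, 9, 7]
k=2: 5>=5, unchanged → [2, 5, 5, 5, 9, 7]
k=3: 5>=5, unchanged → [2, 5, 5, 5, 9, 7]
k=4: 9>=5, unchanged → [2, 5, 5, 5, 9, 7]
k=5: 7<9, vals[5] = 9+3 = 12 → [2, 5, 5, 5, 9, 12]

[2, 5, 5, 5, 9, 12]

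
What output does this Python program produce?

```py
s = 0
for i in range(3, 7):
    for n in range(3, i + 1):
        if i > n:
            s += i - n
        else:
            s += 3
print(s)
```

22

i=3,n=3: not 3>3, s = 0+3 = 3
i=4,n=3: 4>3, s = 3+1 = 4
i=4,n=4: not 4>4, s = 4+3 = 7
i=5,n=3: 5>3, s = 7+2 = 9
i=5,n=4: 5>4, s = 9+1 = 10
i=5,n=5: not 5>5, s = 10+3 = 13
i=6,n=3: 6>3, s = 13+3 = 16
i=6,n=4: 6>4, s = 16+2 = 18
i=6,n=5: 6>5, s = 18+1 = 19
i=6,n=6: not 6>6, s = 19+3 = 22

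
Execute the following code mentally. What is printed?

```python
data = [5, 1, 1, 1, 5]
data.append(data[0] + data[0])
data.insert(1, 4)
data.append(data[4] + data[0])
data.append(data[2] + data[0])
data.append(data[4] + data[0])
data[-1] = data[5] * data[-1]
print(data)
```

append data[0]+data[0] = 5+5 = 10 → [5, 1, 1, 1, 5, 10]
insert 4 at 1 → [5, 4, 1, 1, 1, 5, 10]
append data[4]+data[0] = 1+5 = 6 → [5, 4, 1, 1, 1, 5, 10, 6]
append data[2]+data[0] = 1+5 = 6 → [5, 4, 1, 1, 1, 5, 10, 6, 6]
append data[4]+data[0] = 1+5 = 6 → [5, 4, 1, 1, 1, 5, 10, 6, 6, 6]
data[-1] = data[5]*data[-1] = 5*6 = 30 → [5, 4, 1, 1, 1, 5, 10, 6, 6, 30]

[5, 4, 1, 1, 1, 5, 10, 6, 6, 30]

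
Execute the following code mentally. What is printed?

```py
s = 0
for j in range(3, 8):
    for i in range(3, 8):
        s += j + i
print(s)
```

j=3,i=3: s = 0+6 = 6
j=3,i=4: s = 6+7 = 13
j=3,i=5: s = 13+8 = 21
j=3,i=6: s = 21+9 = 30
j=3,i=7: s = 30+10 = 40
j=4,i=3: s = 40+7 = 47
j=4,i=4: s = 47+8 = 55
j=4,i=5: s = 55+9 = 64
j=4,i=6: s = 64+10 = 74
j=4,i=7: s = 74+11 = 85
j=5,i=3: s = 85+8 = 93
j=5,i=4: s = 93+9 = 102
j=5,i=5: s = 102+10 = 112
j=5,i=6: s = 112+11 = 123
j=5,i=7: s = 123+12 = 135
j=6,i=3: s = 135+9 = 144
j=6,i=4: s = 144+10 = 154
j=6,i=5: s = 154+11 = 165
j=6,i=6: s = 165+12 = 177
j=6,i=7: s = 177+13 = 190
j=7,i=3: s = 190+10 = 200
j=7,i=4: s = 200+11 = 211
j=7,i=5: s = 211+12 = 223
j=7,i=6: s = 223+13 = 236
j=7,i=7: s = 236+14 = 250

250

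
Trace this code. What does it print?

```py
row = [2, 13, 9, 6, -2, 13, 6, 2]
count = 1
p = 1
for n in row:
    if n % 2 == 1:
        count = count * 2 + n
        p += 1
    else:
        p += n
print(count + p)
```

n=2: not odd; p=3
n=13: odd, count = 1*2+13 = 15; p=4
n=9: odd, count = 15*2+9 = 39; p=5
n=6: not odd; p=11
n=-2: not odd; p=9
n=13: odd, count = 39*2+13 = 91; p=10
n=6: not odd; p=16
n=2: not odd; p=18
count+p = 91+18 = 109

109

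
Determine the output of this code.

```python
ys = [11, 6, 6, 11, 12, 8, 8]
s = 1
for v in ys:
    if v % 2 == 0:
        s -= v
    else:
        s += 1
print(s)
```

v=11: not even, s = 1+1 = 2
v=6: even, s = 2-6 = -4
v=6: even, s = (-4)-6 = -10
v=11: not even, s = (-10)+1 = -9
v=12: even, s = (-9)-12 = -21
v=8: even, s = (-21)-8 = -29
v=8: even, s = (-29)-8 = -37

-37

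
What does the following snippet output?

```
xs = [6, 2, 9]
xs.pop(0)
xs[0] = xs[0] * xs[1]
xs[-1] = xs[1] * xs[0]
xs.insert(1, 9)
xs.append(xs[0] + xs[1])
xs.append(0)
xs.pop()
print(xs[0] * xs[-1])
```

486

pop(0) removes 6 → [2, 9]
xs[0] = xs[0]*xs[1] = 2*9 = 18 → [18, 9]
xs[-1] = xs[1]*xs[0] = 9*18 = 162 → [18, 162]
insert 9 at 1 → [18, 9, 162]
append xs[0]+xs[1] = 18+9 = 27 → [18, 9, 162, 27]
append 0 → [18, 9, 162, 27, 0]
pop() removes 0 → [18, 9, 162, 27]
xs[0]*xs[-1] = 18*27 = 486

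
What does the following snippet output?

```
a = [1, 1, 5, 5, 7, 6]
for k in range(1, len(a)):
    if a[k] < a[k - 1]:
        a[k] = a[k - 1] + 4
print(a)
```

[1, 1, 5, 5, 7, 11]

k=1: 1>=1, unchanged → [1, 1, 5, 5, 7, 6]
k=2: 5>=1, unchanged → [1, 1, 5, 5, 7, 6]
k=3: 5>=5, unchanged → [1, 1, 5, 5, 7, 6]
k=4: 7>=5, unchanged → [1, 1, 5, 5, 7, 6]
k=5: 6<7, a[5] = 7+4 = 11 → [1, 1, 5, 5, 7, 11]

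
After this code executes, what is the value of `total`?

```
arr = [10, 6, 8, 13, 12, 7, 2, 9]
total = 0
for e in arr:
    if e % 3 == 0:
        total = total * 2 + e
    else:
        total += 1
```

e=10: not %3==0, total = 0+1 = 1
e=6: %3==0, total = 1*2+6 = 8
e=8: not %3==0, total = 8+1 = 9
e=13: not %3==0, total = 9+1 = 10
e=12: %3==0, total = 10*2+12 = 32
e=7: not %3==0, total = 32+1 = 33
e=2: not %3==0, total = 33+1 = 34
e=9: %3==0, total = 34*2+9 = 77

77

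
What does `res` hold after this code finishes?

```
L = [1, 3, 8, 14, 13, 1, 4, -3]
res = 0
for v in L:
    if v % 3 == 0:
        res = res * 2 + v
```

3

v=1: not %3==0
v=3: %3==0, res = 0*2+3 = 3
v=8: not %3==0
v=14: not %3==0
v=13: not %3==0
v=1: not %3==0
v=4: not %3==0
v=-3: %3==0, res = 3*2+(-3) = 3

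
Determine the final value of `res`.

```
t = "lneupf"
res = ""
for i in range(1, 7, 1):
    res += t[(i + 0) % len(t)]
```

'neupfl'

i=1: add t[1]='n' → 'n'
i=2: add t[2]='e' → 'ne'
i=3: add t[3]='u' → 'neu'
i=4: add t[4]='p' → 'neup'
i=5: add t[5]='f' → 'neupf'
i=6: add t[0]='l' → 'neupfl'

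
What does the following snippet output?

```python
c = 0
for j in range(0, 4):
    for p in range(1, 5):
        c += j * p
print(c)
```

60

j=0,p=1: c = 0+0 = 0
j=0,p=2: c = 0+0 = 0
j=0,p=3: c = 0+0 = 0
j=0,p=4: c = 0+0 = 0
j=1,p=1: c = 0+1 = 1
j=1,p=2: c = 1+2 = 3
j=1,p=3: c = 3+3 = 6
j=1,p=4: c = 6+4 = 10
j=2,p=1: c = 10+2 = 12
j=2,p=2: c = 12+4 = 16
j=2,p=3: c = 16+6 = 22
j=2,p=4: c = 22+8 = 30
j=3,p=1: c = 30+3 = 33
j=3,p=2: c = 33+6 = 39
j=3,p=3: c = 39+9 = 48
j=3,p=4: c = 48+12 = 60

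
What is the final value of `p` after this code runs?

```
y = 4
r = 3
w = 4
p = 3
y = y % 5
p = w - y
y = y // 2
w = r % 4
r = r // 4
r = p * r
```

y = 4%5 = 4
p = 4-4 = 0
y = 4//2 = 2
w = 3%4 = 3
r = 3//4 = 0
r = 0*0 = 0

0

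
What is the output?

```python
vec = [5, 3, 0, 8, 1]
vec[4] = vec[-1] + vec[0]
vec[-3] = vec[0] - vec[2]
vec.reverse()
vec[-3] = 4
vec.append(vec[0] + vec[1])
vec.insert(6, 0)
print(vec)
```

vec[4] = vec[-1]+vec[0] = 1+5 = 6 → [5, 3, 0, 8, 6]
vec[-3] = vec[0]-vec[2] = 5-0 = 5 → [5, 3, 5, 8, 6]
reverse → [6, 8, 5, 3, 5]
vec[-3] = 4 → [6, 8, 4, 3, 5]
append vec[0]+vec[1] = 6+8 = 14 → [6, 8, 4, 3, 5, 14]
insert 0 at 6 → [6, 8, 4, 3, 5, 14, 0]

[6, 8, 4, 3, 5, 14, 0]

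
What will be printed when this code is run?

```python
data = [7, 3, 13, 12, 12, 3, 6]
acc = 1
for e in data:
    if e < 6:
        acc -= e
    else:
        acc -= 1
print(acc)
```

e=7: not <6, acc = 1-1 = 0
e=3: <6, acc = 0-3 = -3
e=13: not <6, acc = (-3)-1 = -4
e=12: not <6, acc = (-4)-1 = -5
e=12: not <6, acc = (-5)-1 = -6
e=3: <6, acc = (-6)-3 = -9
e=6: not <6, acc = (-9)-1 = -10

-10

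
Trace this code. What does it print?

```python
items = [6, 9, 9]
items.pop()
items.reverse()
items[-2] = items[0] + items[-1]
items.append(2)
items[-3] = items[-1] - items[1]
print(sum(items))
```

pop() removes 9 → [6, 9]
reverse → [9, 6]
items[-2] = items[0]+items[-1] = 9+6 = 15 → [15, 6]
append 2 → [15, 6, 2]
items[-3] = items[-1]-items[1] = 2-6 = -4 → [-4, 6, 2]
sum = 4

4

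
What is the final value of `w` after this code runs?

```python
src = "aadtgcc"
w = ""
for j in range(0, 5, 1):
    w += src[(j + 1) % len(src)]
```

j=0: add src[1]='a' → 'a'
j=1: add src[2]='d' → 'ad'
j=2: add src[3]='t' → 'adt'
j=3: add src[4]='g' → 'adtg'
j=4: add src[5]='c' → 'adtgc'

'adtgc'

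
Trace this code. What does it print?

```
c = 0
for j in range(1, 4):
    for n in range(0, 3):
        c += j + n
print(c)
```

j=1,n=0: c = 0+1 = 1
j=1,n=1: c = 1+2 = 3
j=1,n=2: c = 3+3 = 6
j=2,n=0: c = 6+2 = 8
j=2,n=1: c = 8+3 = 11
j=2,n=2: c = 11+4 = 15
j=3,n=0: c = 15+3 = 18
j=3,n=1: c = 18+4 = 22
j=3,n=2: c = 22+5 = 27

27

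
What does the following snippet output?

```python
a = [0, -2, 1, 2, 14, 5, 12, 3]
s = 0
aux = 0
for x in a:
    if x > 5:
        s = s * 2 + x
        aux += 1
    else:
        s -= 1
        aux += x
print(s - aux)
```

10

x=0: not >5, s = 0-1 = -1; aux=0
x=-2: not >5, s = (-1)-1 = -2; aux=-2
x=1: not >5, s = (-2)-1 = -3; aux=-1
x=2: not >5, s = (-3)-1 = -4; aux=1
x=14: >5, s = (-4)*2+14 = 6; aux=2
x=5: not >5, s = 6-1 = 5; aux=7
x=12: >5, s = 5*2+12 = 22; aux=8
x=3: not >5, s = 22-1 = 21; aux=11
s-aux = 21-11 = 10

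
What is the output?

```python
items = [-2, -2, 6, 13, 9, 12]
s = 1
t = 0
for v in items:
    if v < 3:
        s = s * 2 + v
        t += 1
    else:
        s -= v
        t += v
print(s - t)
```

v=-2: <3, s = 1*2+(-2) = 0; t=1
v=-2: <3, s = 0*2+(-2) = -2; t=2
v=6: not <3, s = (-2)-6 = -8; t=8
v=13: not <3, s = (-8)-13 = -21; t=21
v=9: not <3, s = (-21)-9 = -30; t=30
v=12: not <3, s = (-30)-12 = -42; t=42
s-t = (-42)-42 = -84

-84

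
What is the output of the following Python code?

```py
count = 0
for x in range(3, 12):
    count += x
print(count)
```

x=3: count = 0+3 = 3
x=4: count = 3+4 = 7
x=5: count = 7+5 = 12
x=6: count = 12+6 = 18
x=7: count = 18+7 = 25
x=8: count = 25+8 = 33
x=9: count = 33+9 = 42
x=10: count = 42+10 = 52
x=11: count = 52+11 = 63

63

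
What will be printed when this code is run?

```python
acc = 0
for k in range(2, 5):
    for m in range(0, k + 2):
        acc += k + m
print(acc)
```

78

k=2,m=0: acc = 0+2 = 2
k=2,m=1: acc = 2+3 = 5
k=2,m=2: acc = 5+4 = 9
k=2,m=3: acc = 9+5 = 14
k=3,m=0: acc = 14+3 = 17
k=3,m=1: acc = 17+4 = 21
k=3,m=2: acc = 21+5 = 26
k=3,m=3: acc = 26+6 = 32
k=3,m=4: acc = 32+7 = 39
k=4,m=0: acc = 39+4 = 43
k=4,m=1: acc = 43+5 = 48
k=4,m=2: acc = 48+6 = 54
k=4,m=3: acc = 54+7 = 61
k=4,m=4: acc = 61+8 = 69
k=4,m=5: acc = 69+9 = 78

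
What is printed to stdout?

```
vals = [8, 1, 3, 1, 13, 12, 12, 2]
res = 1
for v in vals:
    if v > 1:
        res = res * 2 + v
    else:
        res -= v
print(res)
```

498

v=8: >1, res = 1*2+8 = 10
v=1: not >1, res = 10-1 = 9
v=3: >1, res = 9*2+3 = 21
v=1: not >1, res = 21-1 = 20
v=13: >1, res = 20*2+13 = 53
v=12: >1, res = 53*2+12 = 118
v=12: >1, res = 118*2+12 = 248
v=2: >1, res = 248*2+2 = 498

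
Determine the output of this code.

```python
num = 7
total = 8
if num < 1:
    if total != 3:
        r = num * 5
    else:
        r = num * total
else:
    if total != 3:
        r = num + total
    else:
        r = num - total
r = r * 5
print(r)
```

75

num=7, total=8
num < 1 is False; total != 3 is True
→ r = num + total = 15
r = 15*5 = 75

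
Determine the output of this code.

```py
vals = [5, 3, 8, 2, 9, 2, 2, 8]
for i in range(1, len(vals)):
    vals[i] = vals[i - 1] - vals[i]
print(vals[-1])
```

i=1: vals[1] = 5-3 = 2 → [5, 2, 8, 2, 9, 2, 2, 8]
i=2: vals[2] = 2-8 = -6 → [5, 2, -6, 2, 9, 2, 2, 8]
i=3: vals[3] = (-6)-2 = -8 → [5, 2, -6, -8, 9, 2, 2, 8]
i=4: vals[4] = (-8)-9 = -17 → [5, 2, -6, -8, -17, 2, 2, 8]
i=5: vals[5] = (-17)-2 = -19 → [5, 2, -6, -8, -17, -19, 2, 8]
i=6: vals[6] = (-19)-2 = -21 → [5, 2, -6, -8, -17, -19, -21, 8]
i=7: vals[7] = (-21)-8 = -29 → [5, 2, -6, -8, -17, -19, -21, -29]

-29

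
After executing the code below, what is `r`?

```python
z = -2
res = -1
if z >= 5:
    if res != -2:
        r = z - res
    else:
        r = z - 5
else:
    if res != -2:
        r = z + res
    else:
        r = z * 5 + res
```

z=-2, res=-1
z >= 5 is False; res != -2 is True
→ r = z + res = -3

-3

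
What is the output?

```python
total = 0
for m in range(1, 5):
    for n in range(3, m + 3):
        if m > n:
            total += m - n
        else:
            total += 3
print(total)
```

28

m=1,n=3: not 1>3, total = 0+3 = 3
m=2,n=3: not 2>3, total = 3+3 = 6
m=2,n=4: not 2>4, total = 6+3 = 9
m=3,n=3: not 3>3, total = 9+3 = 12
m=3,n=4: not 3>4, total = 12+3 = 15
m=3,n=5: not 3>5, total = 15+3 = 18
m=4,n=3: 4>3, total = 18+1 = 19
m=4,n=4: not 4>4, total = 19+3 = 22
m=4,n=5: not 4>5, total = 22+3 = 25
m=4,n=6: not 4>6, total = 25+3 = 28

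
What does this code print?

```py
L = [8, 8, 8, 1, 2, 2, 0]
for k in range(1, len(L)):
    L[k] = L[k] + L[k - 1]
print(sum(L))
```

k=1: L[1] = 8+8 = 16 → [8, 16, 8, 1, 2, 2, 0]
k=2: L[2] = 8+16 = 24 → [8, 16, 24, 1, 2, 2, 0]
k=3: L[3] = 1+24 = 25 → [8, 16, 24, 25, 2, 2, 0]
k=4: L[4] = 2+25 = 27 → [8, 16, 24, 25, 27, 2, 0]
k=5: L[5] = 2+27 = 29 → [8, 16, 24, 25, 27, 29, 0]
k=6: L[6] = 0+29 = 29 → [8, 16, 24, 25, 27, 29, 29]
sum = 158

158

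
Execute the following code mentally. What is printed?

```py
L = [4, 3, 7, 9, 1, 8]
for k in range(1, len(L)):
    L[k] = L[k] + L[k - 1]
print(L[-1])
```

k=1: L[1] = 3+4 = 7 → [4, 7, 7, 9, 1, 8]
k=2: L[2] = 7+7 = 14 → [4, 7, 14, 9, 1, 8]
k=3: L[3] = 9+14 = 23 → [4, 7, 14, 23, 1, 8]
k=4: L[4] = 1+23 = 24 → [4, 7, 14, 23, 24, 8]
k=5: L[5] = 8+24 = 32 → [4, 7, 14, 23, 24, 32]

32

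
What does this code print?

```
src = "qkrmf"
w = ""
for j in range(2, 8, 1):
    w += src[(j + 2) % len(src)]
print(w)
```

j=2: add src[4]='f' → 'f'
j=3: add src[0]='q' → 'fq'
j=4: add src[1]='k' → 'fqk'
j=5: add src[2]='r' → 'fqkr'
j=6: add src[3]='m' → 'fqkrm'
j=7: add src[4]='f' → 'fqkrmf'

fqkrmf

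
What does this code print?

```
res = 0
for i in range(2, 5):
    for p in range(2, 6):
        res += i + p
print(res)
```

i=2,p=2: res = 0+4 = 4
i=2,p=3: res = 4+5 = 9
i=2,p=4: res = 9+6 = 15
i=2,p=5: res = 15+7 = 22
i=3,p=2: res = 22+5 = 27
i=3,p=3: res = 27+6 = 33
i=3,p=4: res = 33+7 = 40
i=3,p=5: res = 40+8 = 48
i=4,p=2: res = 48+6 = 54
i=4,p=3: res = 54+7 = 61
i=4,p=4: res = 61+8 = 69
i=4,p=5: res = 69+9 = 78

78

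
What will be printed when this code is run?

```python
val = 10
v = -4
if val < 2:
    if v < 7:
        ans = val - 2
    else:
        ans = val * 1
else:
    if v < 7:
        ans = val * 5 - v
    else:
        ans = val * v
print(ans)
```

val=10, v=-4
val < 2 is False; v < 7 is True
→ ans = val * 5 - v = 54

54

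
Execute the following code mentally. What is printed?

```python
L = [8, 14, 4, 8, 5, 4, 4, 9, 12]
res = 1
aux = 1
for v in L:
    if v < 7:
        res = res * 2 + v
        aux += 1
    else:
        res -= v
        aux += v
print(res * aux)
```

v=8: not <7, res = 1-8 = -7; aux=9
v=14: not <7, res = (-7)-14 = -21; aux=23
v=4: <7, res = (-21)*2+4 = -38; aux=24
v=8: not <7, res = (-38)-8 = -46; aux=32
v=5: <7, res = (-46)*2+5 = -87; aux=33
v=4: <7, res = (-87)*2+4 = -170; aux=34
v=4: <7, res = (-170)*2+4 = -336; aux=35
v=9: not <7, res = (-336)-9 = -345; aux=44
v=12: not <7, res = (-345)-12 = -357; aux=56
res*aux = (-357)*56 = -19992

-19992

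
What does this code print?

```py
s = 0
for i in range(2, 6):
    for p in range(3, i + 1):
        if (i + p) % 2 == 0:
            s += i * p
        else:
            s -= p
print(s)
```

i=3,p=3: even sum, s = 0+9 = 9
i=4,p=3: odd sum, s = 9-3 = 6
i=4,p=4: even sum, s = 6+16 = 22
i=5,p=3: even sum, s = 22+15 = 37
i=5,p=4: odd sum, s = 37-4 = 33
i=5,p=5: even sum, s = 33+25 = 58

58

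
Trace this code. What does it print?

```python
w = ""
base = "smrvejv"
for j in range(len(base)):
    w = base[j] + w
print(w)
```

vjevrms

j=0: prepend 's' → 's'
j=1: prepend 'm' → 'ms'
j=2: prepend 'r' → 'rms'
j=3: prepend 'v' → 'vrms'
j=4: prepend 'e' → 'evrms'
j=5: prepend 'j' → 'jevrms'
j=6: prepend 'v' → 'vjevrms'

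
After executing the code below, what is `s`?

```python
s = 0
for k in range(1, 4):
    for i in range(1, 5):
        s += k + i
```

k=1,i=1: s = 0+2 = 2
k=1,i=2: s = 2+3 = 5
k=1,i=3: s = 5+4 = 9
k=1,i=4: s = 9+5 = 14
k=2,i=1: s = 14+3 = 17
k=2,i=2: s = 17+4 = 21
k=2,i=3: s = 21+5 = 26
k=2,i=4: s = 26+6 = 32
k=3,i=1: s = 32+4 = 36
k=3,i=2: s = 36+5 = 41
k=3,i=3: s = 41+6 = 47
k=3,i=4: s = 47+7 = 54

54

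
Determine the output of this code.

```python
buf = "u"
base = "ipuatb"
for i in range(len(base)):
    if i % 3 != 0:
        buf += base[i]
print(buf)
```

uputb

i=0: skip
i=1: add 'p' → 'up'
i=2: add 'u' → 'upu'
i=3: skip
i=4: add 't' → 'uput'
i=5: add 'b' → 'uputb'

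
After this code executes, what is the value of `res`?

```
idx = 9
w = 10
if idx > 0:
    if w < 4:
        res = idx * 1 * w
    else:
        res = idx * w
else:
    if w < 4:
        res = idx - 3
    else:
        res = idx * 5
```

idx=9, w=10
idx > 0 is True; w < 4 is False
→ res = idx * w = 90

90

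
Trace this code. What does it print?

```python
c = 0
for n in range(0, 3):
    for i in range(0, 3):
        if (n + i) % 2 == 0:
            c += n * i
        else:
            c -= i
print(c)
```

1

n=0,i=0: even sum, c = 0+0 = 0
n=0,i=1: odd sum, c = 0-1 = -1
n=0,i=2: even sum, c = (-1)+0 = -1
n=1,i=0: odd sum, c = (-1)-0 = -1
n=1,i=1: even sum, c = (-1)+1 = 0
n=1,i=2: odd sum, c = 0-2 = -2
n=2,i=0: even sum, c = (-2)+0 = -2
n=2,i=1: odd sum, c = (-2)-1 = -3
n=2,i=2: even sum, c = (-3)+4 = 1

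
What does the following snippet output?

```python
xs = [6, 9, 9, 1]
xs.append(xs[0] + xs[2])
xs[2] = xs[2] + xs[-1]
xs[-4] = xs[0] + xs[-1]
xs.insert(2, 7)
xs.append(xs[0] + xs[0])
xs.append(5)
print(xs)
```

[6, 21, 7, 24, 1, 15, 12, 5]

append xs[0]+xs[2] = 6+9 = 15 → [6, 9, 9, 1, 15]
xs[2] = xs[2]+xs[-1] = 9+15 = 24 → [6, 9, 24, 1, 15]
xs[-4] = xs[0]+xs[-1] = 6+15 = 21 → [6, 21, 24, 1, 15]
insert 7 at 2 → [6, 21, 7, 24, 1, 15]
append xs[0]+xs[0] = 6+6 = 12 → [6, 21, 7, 24, 1, 15, 12]
append 5 → [6, 21, 7, 24, 1, 15, 12, 5]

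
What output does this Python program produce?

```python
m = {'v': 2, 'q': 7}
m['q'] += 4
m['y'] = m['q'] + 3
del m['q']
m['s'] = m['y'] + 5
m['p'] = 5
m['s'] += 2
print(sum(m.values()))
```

42

m['q'] = 7+4 = 11 → {'v': 2, 'q': 11}
m['y'] = m['q']+3 = 14 → {'v': 2, 'q': 11, 'y': 14}
del 'q' → {'v': 2, 'y': 14}
m['s'] = m['y']+5 = 19 → {'v': 2, 'y': 14, 's': 19}
m['p'] = 5 → {'v': 2, 'y': 14, 's': 19, 'p': 5}
m['s'] = 19+2 = 21 → {'v': 2, 'y': 14, 's': 21, 'p': 5}
sum of values = 42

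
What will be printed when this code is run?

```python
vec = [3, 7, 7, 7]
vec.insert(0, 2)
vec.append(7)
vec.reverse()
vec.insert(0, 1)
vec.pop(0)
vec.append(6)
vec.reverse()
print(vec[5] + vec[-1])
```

insert 2 at 0 → [2, 3, 7, 7, 7]
append 7 → [2, 3, 7, 7, 7, 7]
reverse → [7, 7, 7, 7, 3, 2]
insert 1 at 0 → [1, 7, 7, 7, 7, 3, 2]
pop(0) removes 1 → [7, 7, 7, 7, 3, 2]
append 6 → [7, 7, 7, 7, 3, 2, 6]
reverse → [6, 2, 3, 7, 7, 7, 7]
vec[5]+vec[-1] = 7+7 = 14

14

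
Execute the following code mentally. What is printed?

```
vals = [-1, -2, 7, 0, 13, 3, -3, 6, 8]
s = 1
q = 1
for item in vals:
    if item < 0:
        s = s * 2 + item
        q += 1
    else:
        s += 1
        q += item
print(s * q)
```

287

item=-1: <0, s = 1*2+(-1) = 1; q=2
item=-2: <0, s = 1*2+(-2) = 0; q=3
item=7: not <0, s = 0+1 = 1; q=10
item=0: not <0, s = 1+1 = 2; q=10
item=13: not <0, s = 2+1 = 3; q=23
item=3: not <0, s = 3+1 = 4; q=26
item=-3: <0, s = 4*2+(-3) = 5; q=27
item=6: not <0, s = 5+1 = 6; q=33
item=8: not <0, s = 6+1 = 7; q=41
s*q = 7*41 = 287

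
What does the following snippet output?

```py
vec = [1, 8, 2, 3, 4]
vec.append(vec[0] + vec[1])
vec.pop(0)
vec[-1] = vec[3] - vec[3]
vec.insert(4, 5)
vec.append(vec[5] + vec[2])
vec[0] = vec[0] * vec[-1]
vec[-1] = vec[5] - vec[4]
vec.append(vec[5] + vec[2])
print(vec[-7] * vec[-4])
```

append vec[0]+vec[1] = 1+8 = 9 → [1, 8, 2, 3, 4, 9]
pop(0) removes 1 → [8, 2, 3, 4, 9]
vec[-1] = vec[3]-vec[3] = 4-4 = 0 → [8, 2, 3, 4, 0]
insert 5 at 4 → [8, 2, 3, 4, 5, 0]
append vec[5]+vec[2] = 0+3 = 3 → [8, 2, 3, 4, 5, 0, 3]
vec[0] = vec[0]*vec[-1] = 8*3 = 24 → [24, 2, 3, 4, 5, 0, 3]
vec[-1] = vec[5]-vec[4] = 0-5 = -5 → [24, 2, 3, 4, 5, 0, -5]
append vec[5]+vec[2] = 0+3 = 3 → [24, 2, 3, 4, 5, 0, -5, 3]
vec[-7]*vec[-4] = 2*5 = 10

10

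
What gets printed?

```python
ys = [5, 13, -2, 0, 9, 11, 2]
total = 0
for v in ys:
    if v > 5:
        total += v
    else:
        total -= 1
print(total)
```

v=5: not >5, total = 0-1 = -1
v=13: >5, total = (-1)+13 = 12
v=-2: not >5, total = 12-1 = 11
v=0: not >5, total = 11-1 = 10
v=9: >5, total = 10+9 = 19
v=11: >5, total = 19+11 = 30
v=2: not >5, total = 30-1 = 29

29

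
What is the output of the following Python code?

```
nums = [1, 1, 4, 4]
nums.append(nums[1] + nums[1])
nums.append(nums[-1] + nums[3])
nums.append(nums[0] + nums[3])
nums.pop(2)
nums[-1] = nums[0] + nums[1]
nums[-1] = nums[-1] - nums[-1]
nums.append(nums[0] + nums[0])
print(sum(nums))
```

16

append nums[1]+nums[1] = 1+1 = 2 → [1, 1, 4, 4, 2]
append nums[-1]+nums[3] = 2+4 = 6 → [1, 1, 4, 4, 2, 6]
append nums[0]+nums[3] = 1+4 = 5 → [1, 1, 4, 4, 2, 6, 5]
pop(2) removes 4 → [1, 1, 4, 2, 6, 5]
nums[-1] = nums[0]+nums[1] = 1+1 = 2 → [1, 1, 4, 2, 6, 2]
nums[-1] = nums[-1]-nums[-1] = 2-2 = 0 → [1, 1, 4, 2, 6, 0]
append nums[0]+nums[0] = 1+1 = 2 → [1, 1, 4, 2, 6, 0, 2]
sum = 16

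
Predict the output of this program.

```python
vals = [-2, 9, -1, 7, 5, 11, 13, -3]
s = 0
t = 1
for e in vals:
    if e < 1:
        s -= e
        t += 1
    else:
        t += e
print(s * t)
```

294

e=-2: <1, s = 0-(-2) = 2; t=2
e=9: not <1; t=11
e=-1: <1, s = 2-(-1) = 3; t=12
e=7: not <1; t=19
e=5: not <1; t=24
e=11: not <1; t=35
e=13: not <1; t=48
e=-3: <1, s = 3-(-3) = 6; t=49
s*t = 6*49 = 294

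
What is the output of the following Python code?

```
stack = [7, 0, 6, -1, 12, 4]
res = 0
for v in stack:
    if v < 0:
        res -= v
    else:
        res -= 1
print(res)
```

-4

v=7: not <0, res = 0-1 = -1
v=0: not <0, res = (-1)-1 = -2
v=6: not <0, res = (-2)-1 = -3
v=-1: <0, res = (-3)-(-1) = -2
v=12: not <0, res = (-2)-1 = -3
v=4: not <0, res = (-3)-1 = -4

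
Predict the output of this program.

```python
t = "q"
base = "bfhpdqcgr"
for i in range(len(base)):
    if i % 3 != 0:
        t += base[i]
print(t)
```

i=0: skip
i=1: add 'f' → 'qf'
i=2: add 'h' → 'qfh'
i=3: skip
i=4: add 'd' → 'qfhd'
i=5: add 'q' → 'qfhdq'
i=6: skip
i=7: add 'g' → 'qfhdqg'
i=8: add 'r' → 'qfhdqgr'

qfhdqgr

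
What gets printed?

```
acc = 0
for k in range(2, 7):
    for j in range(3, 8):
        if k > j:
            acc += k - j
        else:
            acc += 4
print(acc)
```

86

k=2,j=3: not 2>3, acc = 0+4 = 4
k=2,j=4: not 2>4, acc = 4+4 = 8
k=2,j=5: not 2>5, acc = 8+4 = 12
k=2,j=6: not 2>6, acc = 12+4 = 16
k=2,j=7: not 2>7, acc = 16+4 = 20
k=3,j=3: not 3>3, acc = 20+4 = 24
k=3,j=4: not 3>4, acc = 24+4 = 28
k=3,j=5: not 3>5, acc = 28+4 = 32
k=3,j=6: not 3>6, acc = 32+4 = 36
k=3,j=7: not 3>7, acc = 36+4 = 40
k=4,j=3: 4>3, acc = 40+1 = 41
k=4,j=4: not 4>4, acc = 41+4 = 45
k=4,j=5: not 4>5, acc = 45+4 = 49
k=4,j=6: not 4>6, acc = 49+4 = 53
k=4,j=7: not 4>7, acc = 53+4 = 57
k=5,j=3: 5>3, acc = 57+2 = 59
k=5,j=4: 5>4, acc = 59+1 = 60
k=5,j=5: not 5>5, acc = 60+4 = 64
k=5,j=6: not 5>6, acc = 64+4 = 68
k=5,j=7: not 5>7, acc = 68+4 = 72
k=6,j=3: 6>3, acc = 72+3 = 75
k=6,j=4: 6>4, acc = 75+2 = 77
k=6,j=5: 6>5, acc = 77+1 = 78
k=6,j=6: not 6>6, acc = 78+4 = 82
k=6,j=7: not 6>7, acc = 82+4 = 86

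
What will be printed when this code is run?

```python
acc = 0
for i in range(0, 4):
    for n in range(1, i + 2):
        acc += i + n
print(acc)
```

40

i=0,n=1: acc = 0+1 = 1
i=1,n=1: acc = 1+2 = 3
i=1,n=2: acc = 3+3 = 6
i=2,n=1: acc = 6+3 = 9
i=2,n=2: acc = 9+4 = 13
i=2,n=3: acc = 13+5 = 18
i=3,n=1: acc = 18+4 = 22
i=3,n=2: acc = 22+5 = 27
i=3,n=3: acc = 27+6 = 33
i=3,n=4: acc = 33+7 = 40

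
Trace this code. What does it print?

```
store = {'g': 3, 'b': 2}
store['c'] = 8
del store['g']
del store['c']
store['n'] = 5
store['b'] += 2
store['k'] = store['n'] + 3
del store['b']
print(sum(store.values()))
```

13

store['c'] = 8 → {'g': 3, 'b': 2, 'c': 8}
del 'g' → {'b': 2, 'c': 8}
del 'c' → {'b': 2}
store['n'] = 5 → {'b': 2, 'n': 5}
store['b'] = 2+2 = 4 → {'b': 4, 'n': 5}
store['k'] = store['n']+3 = 8 → {'b': 4, 'n': 5, 'k': 8}
del 'b' → {'n': 5, 'k': 8}
sum of values = 13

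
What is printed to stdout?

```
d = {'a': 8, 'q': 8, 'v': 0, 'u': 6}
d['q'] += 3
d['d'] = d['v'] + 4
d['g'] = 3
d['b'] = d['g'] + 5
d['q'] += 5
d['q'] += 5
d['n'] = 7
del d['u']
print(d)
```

d['q'] = 8+3 = 11 → {'a': 8, 'q': 11, 'v': 0, 'u': 6}
d['d'] = d['v']+4 = 4 → {'a': 8, 'q': 11, 'v': 0, 'u': 6, 'd': 4}
d['g'] = 3 → {'a': 8, 'q': 11, 'v': 0, 'u': 6, 'd': 4, 'g': 3}
d['b'] = d['g']+5 = 8 → {'a': 8, 'q': 11, 'v': 0, 'u': 6, 'd': 4, 'g': 3, 'b': 8}
d['q'] = 11+5 = 16 → {'a': 8, 'q': 16, 'v': 0, 'u': 6, 'd': 4, 'g': 3, 'b': 8}
d['q'] = 16+5 = 21 → {'a': 8, 'q': 21, 'v': 0, 'u': 6, 'd': 4, 'g': 3, 'b': 8}
d['n'] = 7 → {'a': 8, 'q': 21, 'v': 0, 'u': 6, 'd': 4, 'g': 3, 'b': 8, 'n': 7}
del 'u' → {'a': 8, 'q': 21, 'v': 0, 'd': 4, 'g': 3, 'b': 8, 'n': 7}

{'a': 8, 'q': 21, 'v': 0, 'd': 4, 'g': 3, 'b': 8, 'n': 7}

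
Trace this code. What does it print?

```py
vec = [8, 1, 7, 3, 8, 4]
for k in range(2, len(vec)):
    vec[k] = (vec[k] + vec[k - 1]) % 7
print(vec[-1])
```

2

k=2: vec[2] = (7+1)%7 = 1 → [8, 1, 1, 3, 8, 4]
k=3: vec[3] = (3+1)%7 = 4 → [8, 1, 1, 4, 8, 4]
k=4: vec[4] = (8+4)%7 = 5 → [8, 1, 1, 4, 5, 4]
k=5: vec[5] = (4+5)%7 = 2 → [8, 1, 1, 4, 5, 2]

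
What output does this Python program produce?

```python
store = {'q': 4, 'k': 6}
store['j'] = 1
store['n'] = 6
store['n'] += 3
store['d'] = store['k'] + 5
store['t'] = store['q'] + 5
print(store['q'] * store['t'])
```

36

store['j'] = 1 → {'q': 4, 'k': 6, 'j': 1}
store['n'] = 6 → {'q': 4, 'k': 6, 'j': 1, 'n': 6}
store['n'] = 6+3 = 9 → {'q': 4, 'k': 6, 'j': 1, 'n': 9}
store['d'] = store['k']+5 = 11 → {'q': 4, 'k': 6, 'j': 1, 'n': 9, 'd': 11}
store['t'] = store['q']+5 = 9 → {'q': 4, 'k': 6, 'j': 1, 'n': 9, 'd': 11, 't': 9}
store['q']*store['t'] = 4*9 = 36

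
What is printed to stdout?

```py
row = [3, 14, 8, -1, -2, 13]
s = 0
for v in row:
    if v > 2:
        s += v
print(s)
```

38

v=3: >2, s = 0+3 = 3
v=14: >2, s = 3+14 = 17
v=8: >2, s = 17+8 = 25
v=-1: not >2
v=-2: not >2
v=13: >2, s = 25+13 = 38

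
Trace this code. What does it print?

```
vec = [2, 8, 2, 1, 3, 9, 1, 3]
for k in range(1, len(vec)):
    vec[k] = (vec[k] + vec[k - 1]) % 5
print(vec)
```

[2, 0, 2, 3, 1, 0, 1, 4]

k=1: vec[1] = (8+2)%5 = 0 → [2, 0, 2, 1, 3, 9, 1, 3]
k=2: vec[2] = (2+0)%5 = 2 → [2, 0, 2, 1, 3, 9, 1, 3]
k=3: vec[3] = (1+2)%5 = 3 → [2, 0, 2, 3, 3, 9, 1, 3]
k=4: vec[4] = (3+3)%5 = 1 → [2, 0, 2, 3, 1, 9, 1, 3]
k=5: vec[5] = (9+1)%5 = 0 → [2, 0, 2, 3, 1, 0, 1, 3]
k=6: vec[6] = (1+0)%5 = 1 → [2, 0, 2, 3, 1, 0, 1, 3]
k=7: vec[7] = (3+1)%5 = 4 → [2, 0, 2, 3, 1, 0, 1, 4]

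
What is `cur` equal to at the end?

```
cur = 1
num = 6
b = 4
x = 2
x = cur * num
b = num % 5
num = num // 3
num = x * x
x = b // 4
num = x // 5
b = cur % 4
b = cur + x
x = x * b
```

x = 1*6 = 6
b = 6%5 = 1
num = 6//3 = 2
num = 6*6 = 36
x = 1//4 = 0
num = 0//5 = 0
b = 1%4 = 1
b = 1+0 = 1
x = 0*1 = 0

1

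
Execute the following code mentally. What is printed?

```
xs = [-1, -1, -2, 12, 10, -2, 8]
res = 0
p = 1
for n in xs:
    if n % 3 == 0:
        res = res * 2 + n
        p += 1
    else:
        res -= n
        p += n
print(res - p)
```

-10

n=-1: not %3==0, res = 0-(-1) = 1; p=0
n=-1: not %3==0, res = 1-(-1) = 2; p=-1
n=-2: not %3==0, res = 2-(-2) = 4; p=-3
n=12: %3==0, res = 4*2+12 = 20; p=-2
n=10: not %3==0, res = 20-10 = 10; p=8
n=-2: not %3==0, res = 10-(-2) = 12; p=6
n=8: not %3==0, res = 12-8 = 4; p=14
res-p = 4-14 = -10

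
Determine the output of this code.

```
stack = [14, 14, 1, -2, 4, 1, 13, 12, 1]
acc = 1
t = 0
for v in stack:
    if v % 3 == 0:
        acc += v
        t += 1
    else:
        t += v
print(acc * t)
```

611

v=14: not %3==0; t=14
v=14: not %3==0; t=28
v=1: not %3==0; t=29
v=-2: not %3==0; t=27
v=4: not %3==0; t=31
v=1: not %3==0; t=32
v=13: not %3==0; t=45
v=12: %3==0, acc = 1+12 = 13; t=46
v=1: not %3==0; t=47
acc*t = 13*47 = 611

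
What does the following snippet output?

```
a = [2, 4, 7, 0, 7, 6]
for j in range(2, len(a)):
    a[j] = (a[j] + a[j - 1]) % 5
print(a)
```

[2, 4, 1, 1, 3, 4]

j=2: a[2] = (7+4)%5 = 1 → [2, 4, 1, 0, 7, 6]
j=3: a[3] = (0+1)%5 = 1 → [2, 4, 1, 1, 7, 6]
j=4: a[4] = (7+1)%5 = 3 → [2, 4, 1, 1, 3, 6]
j=5: a[5] = (6+3)%5 = 4 → [2, 4, 1, 1, 3, 4]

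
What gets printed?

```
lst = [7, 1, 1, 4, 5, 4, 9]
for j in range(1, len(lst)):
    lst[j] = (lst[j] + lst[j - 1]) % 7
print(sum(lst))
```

j=1: lst[1] = (1+7)%7 = 1 → [7, 1, 1, 4, 5, 4, 9]
j=2: lst[2] = (1+1)%7 = 2 → [7, 1, 2, 4, 5, 4, 9]
j=3: lst[3] = (4+2)%7 = 6 → [7, 1, 2, 6, 5, 4, 9]
j=4: lst[4] = (5+6)%7 = 4 → [7, 1, 2, 6, 4, 4, 9]
j=5: lst[5] = (4+4)%7 = 1 → [7, 1, 2, 6, 4, 1, 9]
j=6: lst[6] = (9+1)%7 = 3 → [7, 1, 2, 6, 4, 1, 3]
sum = 24

24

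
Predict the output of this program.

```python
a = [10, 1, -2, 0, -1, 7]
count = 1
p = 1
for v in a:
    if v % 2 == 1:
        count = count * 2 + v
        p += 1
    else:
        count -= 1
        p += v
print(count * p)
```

12

v=10: not odd, count = 1-1 = 0; p=11
v=1: odd, count = 0*2+1 = 1; p=12
v=-2: not odd, count = 1-1 = 0; p=10
v=0: not odd, count = 0-1 = -1; p=10
v=-1: odd, count = (-1)*2+(-1) = -3; p=11
v=7: odd, count = (-3)*2+7 = 1; p=12
count*p = 1*12 = 12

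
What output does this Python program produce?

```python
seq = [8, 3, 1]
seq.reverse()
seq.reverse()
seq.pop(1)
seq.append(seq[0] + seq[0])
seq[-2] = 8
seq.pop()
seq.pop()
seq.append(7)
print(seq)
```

reverse → [1, 3, 8]
reverse → [8, 3, 1]
pop(1) removes 3 → [8, 1]
append seq[0]+seq[0] = 8+8 = 16 → [8, 1, 16]
seq[-2] = 8 → [8, 8, 16]
pop() removes 16 → [8, 8]
pop() removes 8 → [8]
append 7 → [8, 7]

[8, 7]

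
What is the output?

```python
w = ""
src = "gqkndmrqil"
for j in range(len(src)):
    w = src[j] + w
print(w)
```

j=0: prepend 'g' → 'g'
j=1: prepend 'q' → 'qg'
j=2: prepend 'k' → 'kqg'
j=3: prepend 'n' → 'nkqg'
j=4: prepend 'd' → 'dnkqg'
j=5: prepend 'm' → 'mdnkqg'
j=6: prepend 'r' → 'rmdnkqg'
j=7: prepend 'q' → 'qrmdnkqg'
j=8: prepend 'i' → 'iqrmdnkqg'
j=9: prepend 'l' → 'liqrmdnkqg'

liqrmdnkqg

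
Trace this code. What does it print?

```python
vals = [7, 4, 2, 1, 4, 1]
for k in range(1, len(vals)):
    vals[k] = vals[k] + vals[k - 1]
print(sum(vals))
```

82

k=1: vals[1] = 4+7 = 11 → [7, 11, 2, 1, 4, 1]
k=2: vals[2] = 2+11 = 13 → [7, 11, 13, 1, 4, 1]
k=3: vals[3] = 1+13 = 14 → [7, 11, 13, 14, 4, 1]
k=4: vals[4] = 4+14 = 18 → [7, 11, 13, 14, 18, 1]
k=5: vals[5] = 1+18 = 19 → [7, 11, 13, 14, 18, 19]
sum = 82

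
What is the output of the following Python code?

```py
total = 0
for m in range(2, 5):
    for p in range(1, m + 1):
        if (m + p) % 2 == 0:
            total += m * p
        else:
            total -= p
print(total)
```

m=2,p=1: odd sum, total = 0-1 = -1
m=2,p=2: even sum, total = (-1)+4 = 3
m=3,p=1: even sum, total = 3+3 = 6
m=3,p=2: odd sum, total = 6-2 = 4
m=3,p=3: even sum, total = 4+9 = 13
m=4,p=1: odd sum, total = 13-1 = 12
m=4,p=2: even sum, total = 12+8 = 20
m=4,p=3: odd sum, total = 20-3 = 17
m=4,p=4: even sum, total = 17+16 = 33

33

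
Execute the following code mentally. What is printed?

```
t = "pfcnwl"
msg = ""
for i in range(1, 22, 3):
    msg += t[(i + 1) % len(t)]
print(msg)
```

clclclc

i=1: add t[2]='c' → 'c'
i=4: add t[5]='l' → 'cl'
i=7: add t[2]='c' → 'clc'
i=10: add t[5]='l' → 'clcl'
i=13: add t[2]='c' → 'clclc'
i=16: add t[5]='l' → 'clclcl'
i=19: add t[2]='c' → 'clclclc'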